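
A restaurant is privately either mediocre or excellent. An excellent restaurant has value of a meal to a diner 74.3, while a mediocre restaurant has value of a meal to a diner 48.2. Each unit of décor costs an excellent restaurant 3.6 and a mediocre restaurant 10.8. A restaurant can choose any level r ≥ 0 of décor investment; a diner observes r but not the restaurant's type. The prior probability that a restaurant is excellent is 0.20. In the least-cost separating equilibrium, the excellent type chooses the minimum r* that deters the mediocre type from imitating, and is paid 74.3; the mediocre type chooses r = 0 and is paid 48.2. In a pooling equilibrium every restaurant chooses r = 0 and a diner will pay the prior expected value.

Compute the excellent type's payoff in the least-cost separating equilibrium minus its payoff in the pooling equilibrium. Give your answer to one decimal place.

12.2

Least-cost separating signal: r* solves 48.2 = 74.3 − 10.8·r*, so r* = (74.3 − 48.2)/10.8 ≈ 2.4167.
Excellent type's separating payoff: 74.3 − 3.6 × r* = 74.3 − 3.6 × (74.3 − 48.2)/10.8 = 74.3 − 93.96/10.8 = 65.6.
Pooling payoff: 0.20 × 74.3 + 0.80 × 48.2 = 53.42.
Difference: 65.6 − 53.42 = 12.18, i.e. 12.2 to one decimal place.
The excellent type prefers to separate.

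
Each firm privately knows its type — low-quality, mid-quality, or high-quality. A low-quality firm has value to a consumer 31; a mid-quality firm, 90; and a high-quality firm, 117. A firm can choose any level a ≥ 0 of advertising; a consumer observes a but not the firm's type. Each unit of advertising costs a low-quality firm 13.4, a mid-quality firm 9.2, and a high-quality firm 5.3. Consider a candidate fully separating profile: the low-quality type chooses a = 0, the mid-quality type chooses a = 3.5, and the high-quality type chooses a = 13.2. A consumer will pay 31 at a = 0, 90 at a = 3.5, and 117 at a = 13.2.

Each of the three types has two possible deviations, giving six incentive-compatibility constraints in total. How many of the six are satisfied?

Mid-quality (own payoff 90 − 9.2×3.5 = 57.8): to a=0 gives 31 → no gain ✓; to a=13.2 gives 117 − 9.2×13.2 = -4.44 → no gain ✓.
High-quality (own payoff 117 − 5.3×13.2 = 47.04): to a=0 gives 31 → no gain ✓; to a=3.5 gives 90 − 5.3×3.5 = 71.45 → profitable ✗.
Low-quality (own payoff 31): to a=3.5 gives 90 − 13.4×3.5 = 43.1 → profitable ✗; to a=13.2 gives 117 − 13.4×13.2 = -59.88 → no gain ✓.
4 of the 6 constraints hold; not an equilibrium.

4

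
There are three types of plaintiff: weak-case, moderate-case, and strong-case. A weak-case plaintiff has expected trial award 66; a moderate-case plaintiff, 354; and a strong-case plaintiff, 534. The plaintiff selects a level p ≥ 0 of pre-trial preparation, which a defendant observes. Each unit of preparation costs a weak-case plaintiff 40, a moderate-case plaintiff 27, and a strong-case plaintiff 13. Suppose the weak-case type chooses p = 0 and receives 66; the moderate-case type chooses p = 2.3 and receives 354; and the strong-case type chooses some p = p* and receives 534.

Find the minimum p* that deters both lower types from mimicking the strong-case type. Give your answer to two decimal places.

Weak-case type (on-path payoff 66) won't mimic when 66 ≥ 534 − 40·p*, i.e. p* ≥ 11.70.
Moderate-case type (on-path payoff 354 − 27×2.3 = 291.9) won't mimic when 291.9 ≥ 534 − 27·p*, i.e. p* ≥ 8.97.
Both must hold, so p* = max(11.70, 8.97) = 11.70. The weak-case type's constraint binds.

11.70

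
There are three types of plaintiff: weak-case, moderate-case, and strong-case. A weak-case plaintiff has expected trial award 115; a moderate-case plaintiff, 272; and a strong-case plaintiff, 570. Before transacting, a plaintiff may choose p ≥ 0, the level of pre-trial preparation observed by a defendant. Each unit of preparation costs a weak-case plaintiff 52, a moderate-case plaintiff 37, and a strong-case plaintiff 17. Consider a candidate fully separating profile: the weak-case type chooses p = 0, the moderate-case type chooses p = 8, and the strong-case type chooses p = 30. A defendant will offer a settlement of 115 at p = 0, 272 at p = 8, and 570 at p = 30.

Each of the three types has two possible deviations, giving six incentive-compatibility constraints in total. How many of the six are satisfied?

Weak-case (own payoff 115): to p=8 gives 272 − 52×8 = -144 → no gain ✓; to p=30 gives 570 − 52×30 = -990 → no gain ✓.
Moderate-case (own payoff 272 − 37×8 = -24): to p=0 gives 115 → profitable ✗; to p=30 gives 570 − 37×30 = -540 → no gain ✓.
Strong-case (own payoff 570 − 17×30 = 60): to p=0 gives 115 → profitable ✗; to p=8 gives 272 − 17×8 = 136 → profitable ✗.
3 of the 6 constraints hold; not an equilibrium.

3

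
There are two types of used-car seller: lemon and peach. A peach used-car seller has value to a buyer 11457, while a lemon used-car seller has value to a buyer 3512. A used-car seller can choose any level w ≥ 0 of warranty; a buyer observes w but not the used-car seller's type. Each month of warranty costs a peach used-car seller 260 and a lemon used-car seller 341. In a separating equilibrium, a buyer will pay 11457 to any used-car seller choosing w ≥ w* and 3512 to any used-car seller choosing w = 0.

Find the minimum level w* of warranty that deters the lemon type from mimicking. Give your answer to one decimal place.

A lemon used-car seller choosing w = 0 receives 3512.
Imitating at w* instead would pay 11457 at cost 341·w*, netting 11457 − 341·w*.
Indifference: 3512 = 11457 − 341·w*, so w* = (11457 − 3512) / 341 ≈ 23.3.
This is the lemon type's binding incentive-compatibility constraint; any w ≥ 23.3 sustains separation on that side.

23.3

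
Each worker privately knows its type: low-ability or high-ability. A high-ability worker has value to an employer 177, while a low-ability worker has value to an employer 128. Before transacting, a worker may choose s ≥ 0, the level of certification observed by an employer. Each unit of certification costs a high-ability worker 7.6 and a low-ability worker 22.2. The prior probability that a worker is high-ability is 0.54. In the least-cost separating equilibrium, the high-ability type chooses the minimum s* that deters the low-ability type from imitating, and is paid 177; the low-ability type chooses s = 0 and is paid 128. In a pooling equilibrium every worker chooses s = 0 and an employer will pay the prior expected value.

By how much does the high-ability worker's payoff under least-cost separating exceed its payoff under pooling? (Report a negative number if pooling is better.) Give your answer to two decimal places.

Least-cost separating signal: s* solves 128 = 177 − 22.2·s*, so s* = (177 − 128)/22.2 ≈ 2.2072.
High-ability type's separating payoff: 177 − 7.6 × s* = 177 − 7.6 × (177 − 128)/22.2 = 177 − 372.4/22.2 ≈ 160.2252.
Pooling payoff: 0.54 × 177 + 0.46 × 128 = 154.46.
Difference: 160.2252 − 154.46 = 5.7652, i.e. 5.77 to two decimal places.
The high-ability type prefers to separate.

5.77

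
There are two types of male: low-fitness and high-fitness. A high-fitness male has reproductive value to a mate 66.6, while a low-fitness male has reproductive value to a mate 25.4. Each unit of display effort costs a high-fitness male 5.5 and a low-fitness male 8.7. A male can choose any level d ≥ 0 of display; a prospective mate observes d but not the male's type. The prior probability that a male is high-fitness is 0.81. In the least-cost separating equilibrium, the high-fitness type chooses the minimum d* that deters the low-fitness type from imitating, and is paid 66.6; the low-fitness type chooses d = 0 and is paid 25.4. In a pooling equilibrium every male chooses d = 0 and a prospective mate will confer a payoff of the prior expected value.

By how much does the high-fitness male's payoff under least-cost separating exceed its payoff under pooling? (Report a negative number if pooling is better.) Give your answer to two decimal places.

Least-cost separating signal: d* solves 25.4 = 66.6 − 8.7·d*, so d* = (66.6 − 25.4)/8.7 ≈ 4.7356.
High-fitness type's separating payoff: 66.6 − 5.5 × d* = 66.6 − 5.5 × (66.6 − 25.4)/8.7 = 66.6 − 226.6/8.7 ≈ 40.5540.
Pooling payoff: 0.81 × 66.6 + 0.19 × 25.4 = 58.772.
Difference: 40.5540 − 58.772 = -18.218, i.e. -18.22 to two decimal places.
The high-fitness type would prefer the pooling outcome.

-18.22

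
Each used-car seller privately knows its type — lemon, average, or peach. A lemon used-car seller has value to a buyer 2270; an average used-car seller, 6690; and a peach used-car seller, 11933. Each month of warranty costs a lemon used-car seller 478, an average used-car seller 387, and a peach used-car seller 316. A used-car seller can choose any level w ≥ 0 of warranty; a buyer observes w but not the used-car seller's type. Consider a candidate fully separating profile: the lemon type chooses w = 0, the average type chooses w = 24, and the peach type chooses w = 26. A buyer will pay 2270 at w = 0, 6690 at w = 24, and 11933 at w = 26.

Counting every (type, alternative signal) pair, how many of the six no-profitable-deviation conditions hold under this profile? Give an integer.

4

Peach (own payoff 11933 − 316×26 = 3717): to w=0 gives 2270 → no gain ✓; to w=24 gives 6690 − 316×24 = -894 → no gain ✓.
Lemon (own payoff 2270): to w=24 gives 6690 − 478×24 = -4782 → no gain ✓; to w=26 gives 11933 − 478×26 = -495 → no gain ✓.
Average (own payoff 6690 − 387×24 = -2598): to w=0 gives 2270 → profitable ✗; to w=26 gives 11933 − 387×26 = 1871 → profitable ✗.
4 of the 6 constraints hold; not an equilibrium.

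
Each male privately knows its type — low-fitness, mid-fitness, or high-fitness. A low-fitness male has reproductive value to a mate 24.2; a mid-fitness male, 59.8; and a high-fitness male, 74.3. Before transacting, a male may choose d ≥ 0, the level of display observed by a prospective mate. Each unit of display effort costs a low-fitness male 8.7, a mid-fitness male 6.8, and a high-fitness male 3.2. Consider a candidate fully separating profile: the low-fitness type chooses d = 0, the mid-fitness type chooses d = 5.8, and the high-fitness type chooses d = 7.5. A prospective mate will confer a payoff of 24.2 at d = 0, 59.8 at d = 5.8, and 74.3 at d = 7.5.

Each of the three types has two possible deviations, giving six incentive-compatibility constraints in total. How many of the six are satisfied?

4

Mid-fitness (own payoff 59.8 − 6.8×5.8 = 20.36): to d=0 gives 24.2 → profitable ✗; to d=7.5 gives 74.3 − 6.8×7.5 = 23.3 → profitable ✗.
Low-fitness (own payoff 24.2): to d=5.8 gives 59.8 − 8.7×5.8 = 9.34 → no gain ✓; to d=7.5 gives 74.3 − 8.7×7.5 = 9.05 → no gain ✓.
High-fitness (own payoff 74.3 − 3.2×7.5 = 50.3): to d=0 gives 24.2 → no gain ✓; to d=5.8 gives 59.8 − 3.2×5.8 = 41.24 → no gain ✓.
4 of the 6 constraints hold; not an equilibrium.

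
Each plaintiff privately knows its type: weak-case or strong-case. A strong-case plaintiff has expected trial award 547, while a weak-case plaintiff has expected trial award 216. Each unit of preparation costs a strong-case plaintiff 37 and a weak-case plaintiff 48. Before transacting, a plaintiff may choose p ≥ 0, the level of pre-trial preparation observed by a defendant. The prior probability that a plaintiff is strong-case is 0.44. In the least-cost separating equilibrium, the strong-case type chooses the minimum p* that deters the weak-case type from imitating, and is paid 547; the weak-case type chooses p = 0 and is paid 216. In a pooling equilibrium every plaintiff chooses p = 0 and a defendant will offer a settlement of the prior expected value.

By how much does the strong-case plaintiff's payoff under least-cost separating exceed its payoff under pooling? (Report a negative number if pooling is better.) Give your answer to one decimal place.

Least-cost separating signal: p* solves 216 = 547 − 48·p*, so p* = (547 − 216)/48 ≈ 6.8958.
Strong-case type's separating payoff: 547 − 37 × p* = 547 − 37 × (547 − 216)/48 = 547 − 12247/48 ≈ 291.854.
Pooling payoff: 0.44 × 547 + 0.56 × 216 = 361.64.
Difference: 291.854 − 361.64 = -69.786, i.e. -69.8 to one decimal place.
The strong-case type would prefer the pooling outcome.

-69.8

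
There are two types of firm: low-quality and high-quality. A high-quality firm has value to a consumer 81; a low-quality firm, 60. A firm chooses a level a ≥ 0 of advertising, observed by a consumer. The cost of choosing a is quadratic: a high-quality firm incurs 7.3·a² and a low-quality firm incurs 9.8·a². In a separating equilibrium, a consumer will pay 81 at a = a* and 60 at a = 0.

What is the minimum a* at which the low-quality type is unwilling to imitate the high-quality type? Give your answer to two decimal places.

The low-quality type at a = 0 receives 60; imitating at a* yields 81 − 9.8·a*².
Indifference: 60 = 81 − 9.8·a*², so a*² = (81 − 60) / 9.8 ≈ 2.1429.
a* = √2.1429 ≈ 1.46.

1.46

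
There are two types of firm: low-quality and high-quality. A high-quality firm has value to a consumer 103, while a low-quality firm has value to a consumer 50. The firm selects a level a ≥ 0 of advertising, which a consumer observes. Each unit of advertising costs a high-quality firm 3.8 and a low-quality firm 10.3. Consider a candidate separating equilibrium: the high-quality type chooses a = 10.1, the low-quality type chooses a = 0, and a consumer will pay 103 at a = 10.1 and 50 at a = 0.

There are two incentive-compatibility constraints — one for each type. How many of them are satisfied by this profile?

High-quality type: signal → 103 − 3.8 × 10.1 = 64.62; deviate to 0 → 50. IC holds (64.62 ≥ 50).
Low-quality type: stay at 0 → 50; mimic → 103 − 10.3 × 10.1 = -1.03. IC holds (50 ≥ -1.03).
2 of 2 constraints hold, so this is a separating equilibrium.

2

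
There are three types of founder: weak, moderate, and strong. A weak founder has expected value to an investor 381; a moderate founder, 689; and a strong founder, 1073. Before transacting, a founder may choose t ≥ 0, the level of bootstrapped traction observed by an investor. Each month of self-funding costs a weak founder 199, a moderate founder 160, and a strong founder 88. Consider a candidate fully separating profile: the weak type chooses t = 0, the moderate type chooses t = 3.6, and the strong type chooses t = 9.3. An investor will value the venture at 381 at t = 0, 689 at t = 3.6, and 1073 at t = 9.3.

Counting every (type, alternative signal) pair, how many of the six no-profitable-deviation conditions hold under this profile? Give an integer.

3

Strong (own payoff 1073 − 88×9.3 = 254.6): to t=0 gives 381 → profitable ✗; to t=3.6 gives 689 − 88×3.6 = 372.2 → profitable ✗.
Weak (own payoff 381): to t=3.6 gives 689 − 199×3.6 = -27.4 → no gain ✓; to t=9.3 gives 1073 − 199×9.3 = -777.7 → no gain ✓.
Moderate (own payoff 689 − 160×3.6 = 113): to t=0 gives 381 → profitable ✗; to t=9.3 gives 1073 − 160×9.3 = -415 → no gain ✓.
3 of the 6 constraints hold; not an equilibrium.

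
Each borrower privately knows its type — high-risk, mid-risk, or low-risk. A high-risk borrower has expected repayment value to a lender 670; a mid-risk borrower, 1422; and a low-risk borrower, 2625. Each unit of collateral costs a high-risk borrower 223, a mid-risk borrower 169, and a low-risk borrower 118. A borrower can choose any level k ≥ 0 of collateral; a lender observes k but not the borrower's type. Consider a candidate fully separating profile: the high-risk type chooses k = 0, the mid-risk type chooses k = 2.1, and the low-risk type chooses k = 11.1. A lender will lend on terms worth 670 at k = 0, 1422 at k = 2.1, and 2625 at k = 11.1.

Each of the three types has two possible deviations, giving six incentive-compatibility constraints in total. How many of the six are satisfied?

5

Low-risk (own payoff 2625 − 118×11.1 = 1315.2): to k=0 gives 670 → no gain ✓; to k=2.1 gives 1422 − 118×2.1 = 1174.2 → no gain ✓.
Mid-risk (own payoff 1422 − 169×2.1 = 1067.1): to k=0 gives 670 → no gain ✓; to k=11.1 gives 2625 − 169×11.1 = 749.1 → no gain ✓.
High-risk (own payoff 670): to k=2.1 gives 1422 − 223×2.1 = 953.7 → profitable ✗; to k=11.1 gives 2625 − 223×11.1 = 149.7 → no gain ✓.
5 of the 6 constraints hold; not an equilibrium.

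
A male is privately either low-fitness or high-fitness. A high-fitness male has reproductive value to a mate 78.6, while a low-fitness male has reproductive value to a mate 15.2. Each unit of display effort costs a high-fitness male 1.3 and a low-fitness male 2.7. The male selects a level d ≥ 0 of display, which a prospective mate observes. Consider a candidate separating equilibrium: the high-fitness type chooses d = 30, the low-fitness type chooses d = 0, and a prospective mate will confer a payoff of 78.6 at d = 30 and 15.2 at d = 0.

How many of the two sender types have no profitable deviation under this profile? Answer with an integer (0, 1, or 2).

2

Low-fitness type: stay at 0 → 15.2; mimic → 78.6 − 2.7 × 30 = -2.4. IC holds (15.2 ≥ -2.4).
High-fitness type: signal → 78.6 − 1.3 × 30 = 39.6; deviate to 0 → 15.2. IC holds (39.6 ≥ 15.2).
2 of 2 constraints hold, so this is a separating equilibrium.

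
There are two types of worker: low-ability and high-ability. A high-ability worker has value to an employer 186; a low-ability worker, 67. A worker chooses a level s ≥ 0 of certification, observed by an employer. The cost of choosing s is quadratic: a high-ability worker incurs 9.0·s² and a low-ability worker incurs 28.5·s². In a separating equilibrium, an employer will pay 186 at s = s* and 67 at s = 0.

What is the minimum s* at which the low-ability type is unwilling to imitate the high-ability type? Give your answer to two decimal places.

The low-ability type at s = 0 receives 67; imitating at s* yields 186 − 28.5·s*².
Indifference: 67 = 186 − 28.5·s*², so s*² = (186 − 67) / 28.5 ≈ 4.1754.
s* = √4.1754 ≈ 2.04.

2.04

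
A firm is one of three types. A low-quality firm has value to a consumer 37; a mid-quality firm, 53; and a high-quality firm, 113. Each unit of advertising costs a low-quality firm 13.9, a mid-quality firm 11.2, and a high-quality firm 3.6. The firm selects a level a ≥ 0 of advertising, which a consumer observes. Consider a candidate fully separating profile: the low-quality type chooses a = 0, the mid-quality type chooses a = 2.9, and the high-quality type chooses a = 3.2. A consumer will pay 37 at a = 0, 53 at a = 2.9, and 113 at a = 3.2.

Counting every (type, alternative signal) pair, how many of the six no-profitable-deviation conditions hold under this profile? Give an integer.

Mid-quality (own payoff 53 − 11.2×2.9 = 20.52): to a=0 gives 37 → profitable ✗; to a=3.2 gives 113 − 11.2×3.2 = 77.16 → profitable ✗.
Low-quality (own payoff 37): to a=2.9 gives 53 − 13.9×2.9 = 12.69 → no gain ✓; to a=3.2 gives 113 − 13.9×3.2 = 68.52 → profitable ✗.
High-quality (own payoff 113 − 3.6×3.2 = 101.48): to a=0 gives 37 → no gain ✓; to a=2.9 gives 53 − 3.6×2.9 = 42.56 → no gain ✓.
3 of the 6 constraints hold; not an equilibrium.

3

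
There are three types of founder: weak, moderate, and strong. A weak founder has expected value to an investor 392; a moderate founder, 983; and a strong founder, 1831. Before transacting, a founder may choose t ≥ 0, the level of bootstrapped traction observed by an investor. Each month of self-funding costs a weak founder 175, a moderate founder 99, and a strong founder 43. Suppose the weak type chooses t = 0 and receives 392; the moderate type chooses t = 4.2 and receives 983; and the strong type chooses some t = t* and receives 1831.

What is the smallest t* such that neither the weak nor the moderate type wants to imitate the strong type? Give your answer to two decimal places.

Moderate type (on-path payoff 983 − 99×4.2 = 567.2) won't mimic when 567.2 ≥ 1831 − 99·t*, i.e. t* ≥ 12.77.
Weak type (on-path payoff 392) won't mimic when 392 ≥ 1831 − 175·t*, i.e. t* ≥ 8.22.
Both must hold, so t* = max(8.22, 12.77) = 12.77. The moderate type's constraint binds.

12.77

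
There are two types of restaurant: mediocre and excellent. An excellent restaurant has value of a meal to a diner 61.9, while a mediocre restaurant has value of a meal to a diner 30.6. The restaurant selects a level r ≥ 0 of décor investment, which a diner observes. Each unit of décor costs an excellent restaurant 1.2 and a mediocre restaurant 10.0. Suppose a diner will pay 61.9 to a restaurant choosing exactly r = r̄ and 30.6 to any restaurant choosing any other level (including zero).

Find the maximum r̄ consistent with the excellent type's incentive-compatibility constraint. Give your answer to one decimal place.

Choosing r̄ yields the excellent type 61.9 − 1.2·r̄; choosing zero yields 30.6.
The excellent type is indifferent at 61.9 − 1.2·r̄ = 30.6, i.e. r̄ = (61.9 − 30.6) / 1.2 ≈ 26.1.
For any r̄ above 26.1 the excellent type would rather pool at zero, so separation collapses.

26.1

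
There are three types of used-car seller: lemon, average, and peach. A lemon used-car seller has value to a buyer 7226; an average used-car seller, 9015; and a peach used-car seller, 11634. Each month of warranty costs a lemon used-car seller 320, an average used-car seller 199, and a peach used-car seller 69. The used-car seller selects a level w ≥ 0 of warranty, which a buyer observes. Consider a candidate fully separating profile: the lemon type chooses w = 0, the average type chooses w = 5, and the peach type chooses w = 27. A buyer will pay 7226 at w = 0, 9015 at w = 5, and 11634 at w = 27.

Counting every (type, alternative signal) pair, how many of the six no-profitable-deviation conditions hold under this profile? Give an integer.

Peach (own payoff 11634 − 69×27 = 9771): to w=0 gives 7226 → no gain ✓; to w=5 gives 9015 − 69×5 = 8670 → no gain ✓.
Lemon (own payoff 7226): to w=5 gives 9015 − 320×5 = 7415 → profitable ✗; to w=27 gives 11634 − 320×27 = 2994 → no gain ✓.
Average (own payoff 9015 − 199×5 = 8020): to w=0 gives 7226 → no gain ✓; to w=27 gives 11634 − 199×27 = 6261 → no gain ✓.
5 of the 6 constraints hold; not an equilibrium.

5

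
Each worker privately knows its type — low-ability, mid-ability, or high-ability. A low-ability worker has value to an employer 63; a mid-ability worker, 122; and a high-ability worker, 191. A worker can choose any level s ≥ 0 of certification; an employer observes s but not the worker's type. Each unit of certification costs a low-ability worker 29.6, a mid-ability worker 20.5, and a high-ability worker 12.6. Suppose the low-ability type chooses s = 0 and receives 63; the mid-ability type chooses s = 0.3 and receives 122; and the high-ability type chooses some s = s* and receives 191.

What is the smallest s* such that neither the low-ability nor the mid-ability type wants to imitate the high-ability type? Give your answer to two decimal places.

Mid-ability type (on-path payoff 122 − 20.5×0.3 = 115.85) won't mimic when 115.85 ≥ 191 − 20.5·s*, i.e. s* ≥ 3.67.
Low-ability type (on-path payoff 63) won't mimic when 63 ≥ 191 − 29.6·s*, i.e. s* ≥ 4.32.
Both must hold, so s* = max(4.32, 3.67) = 4.32. The low-ability type's constraint binds.

4.32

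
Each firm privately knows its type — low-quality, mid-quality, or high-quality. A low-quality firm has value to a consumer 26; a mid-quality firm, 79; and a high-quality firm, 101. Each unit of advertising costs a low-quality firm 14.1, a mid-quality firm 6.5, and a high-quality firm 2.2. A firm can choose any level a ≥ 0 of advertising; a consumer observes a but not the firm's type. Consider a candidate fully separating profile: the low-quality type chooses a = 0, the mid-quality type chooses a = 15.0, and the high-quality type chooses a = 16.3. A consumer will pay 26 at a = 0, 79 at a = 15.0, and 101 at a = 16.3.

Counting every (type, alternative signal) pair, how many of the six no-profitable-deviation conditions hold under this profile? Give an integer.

4

Low-quality (own payoff 26): to a=15.0 gives 79 − 14.1×15.0 = -132.5 → no gain ✓; to a=16.3 gives 101 − 14.1×16.3 = -128.83 → no gain ✓.
Mid-quality (own payoff 79 − 6.5×15.0 = -18.5): to a=0 gives 26 → profitable ✗; to a=16.3 gives 101 − 6.5×16.3 = -4.95 → profitable ✗.
High-quality (own payoff 101 − 2.2×16.3 = 65.14): to a=0 gives 26 → no gain ✓; to a=15.0 gives 79 − 2.2×15.0 = 46 → no gain ✓.
4 of the 6 constraints hold; not an equilibrium.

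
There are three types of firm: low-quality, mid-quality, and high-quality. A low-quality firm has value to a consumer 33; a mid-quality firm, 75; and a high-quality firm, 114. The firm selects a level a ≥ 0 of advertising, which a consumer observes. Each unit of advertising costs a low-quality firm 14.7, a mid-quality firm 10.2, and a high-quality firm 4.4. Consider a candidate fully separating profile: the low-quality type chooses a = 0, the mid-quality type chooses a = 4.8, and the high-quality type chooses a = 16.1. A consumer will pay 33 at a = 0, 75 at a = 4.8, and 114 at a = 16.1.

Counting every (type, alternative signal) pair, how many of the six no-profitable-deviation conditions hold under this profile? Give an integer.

4

Low-quality (own payoff 33): to a=4.8 gives 75 − 14.7×4.8 = 4.44 → no gain ✓; to a=16.1 gives 114 − 14.7×16.1 = -122.67 → no gain ✓.
Mid-quality (own payoff 75 − 10.2×4.8 = 26.04): to a=0 gives 33 → profitable ✗; to a=16.1 gives 114 − 10.2×16.1 = -50.22 → no gain ✓.
High-quality (own payoff 114 − 4.4×16.1 = 43.16): to a=0 gives 33 → no gain ✓; to a=4.8 gives 75 − 4.4×4.8 = 53.88 → profitable ✗.
4 of the 6 constraints hold; not an equilibrium.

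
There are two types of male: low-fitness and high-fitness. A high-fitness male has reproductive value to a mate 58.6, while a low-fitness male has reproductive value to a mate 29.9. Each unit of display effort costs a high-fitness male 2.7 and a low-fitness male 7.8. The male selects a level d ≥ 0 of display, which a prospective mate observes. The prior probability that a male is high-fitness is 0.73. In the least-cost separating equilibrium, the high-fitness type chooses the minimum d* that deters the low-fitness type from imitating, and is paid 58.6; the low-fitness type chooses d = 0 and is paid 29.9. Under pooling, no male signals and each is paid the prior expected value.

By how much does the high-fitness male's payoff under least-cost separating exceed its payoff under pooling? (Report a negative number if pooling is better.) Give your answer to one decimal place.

Least-cost separating signal: d* solves 29.9 = 58.6 − 7.8·d*, so d* = (58.6 − 29.9)/7.8 ≈ 3.6795.
High-fitness type's separating payoff: 58.6 − 2.7 × d* = 58.6 − 2.7 × (58.6 − 29.9)/7.8 = 58.6 − 77.49/7.8 ≈ 48.665.
Pooling payoff: 0.73 × 58.6 + 0.27 × 29.9 = 50.851.
Difference: 48.665 − 50.851 = -2.186, i.e. -2.2 to one decimal place.
The high-fitness type would prefer the pooling outcome.

-2.2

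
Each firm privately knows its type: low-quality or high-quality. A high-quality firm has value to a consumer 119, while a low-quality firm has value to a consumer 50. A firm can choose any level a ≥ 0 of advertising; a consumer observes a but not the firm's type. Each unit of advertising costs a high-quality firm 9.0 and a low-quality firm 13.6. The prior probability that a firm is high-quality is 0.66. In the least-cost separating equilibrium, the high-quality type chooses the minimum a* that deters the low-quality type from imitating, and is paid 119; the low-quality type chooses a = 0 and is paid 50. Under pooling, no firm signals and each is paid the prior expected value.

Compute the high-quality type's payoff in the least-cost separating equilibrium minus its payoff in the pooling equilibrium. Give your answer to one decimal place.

Least-cost separating signal: a* solves 50 = 119 − 13.6·a*, so a* = (119 − 50)/13.6 ≈ 5.0735.
High-quality type's separating payoff: 119 − 9.0 × a* = 119 − 9.0 × (119 − 50)/13.6 = 119 − 621/13.6 ≈ 73.338.
Pooling payoff: 0.66 × 119 + 0.34 × 50 = 95.54.
Difference: 73.338 − 95.54 = -22.202, i.e. -22.2 to one decimal place.
The high-quality type would prefer the pooling outcome.

-22.2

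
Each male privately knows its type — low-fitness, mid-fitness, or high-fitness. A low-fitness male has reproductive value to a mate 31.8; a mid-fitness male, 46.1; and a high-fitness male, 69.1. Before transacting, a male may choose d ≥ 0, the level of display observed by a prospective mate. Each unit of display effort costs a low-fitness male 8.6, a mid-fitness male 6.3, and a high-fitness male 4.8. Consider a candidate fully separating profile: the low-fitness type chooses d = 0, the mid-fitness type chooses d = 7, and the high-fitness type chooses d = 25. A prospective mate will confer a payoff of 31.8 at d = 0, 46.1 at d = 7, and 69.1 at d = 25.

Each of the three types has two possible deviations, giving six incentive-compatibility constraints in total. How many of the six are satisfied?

3

High-fitness (own payoff 69.1 − 4.8×25 = -50.9): to d=0 gives 31.8 → profitable ✗; to d=7 gives 46.1 − 4.8×7 = 12.5 → profitable ✗.
Low-fitness (own payoff 31.8): to d=7 gives 46.1 − 8.6×7 = -14.1 → no gain ✓; to d=25 gives 69.1 − 8.6×25 = -145.9 → no gain ✓.
Mid-fitness (own payoff 46.1 − 6.3×7 = 2): to d=0 gives 31.8 → profitable ✗; to d=25 gives 69.1 − 6.3×25 = -88.4 → no gain ✓.
3 of the 6 constraints hold; not an equilibrium.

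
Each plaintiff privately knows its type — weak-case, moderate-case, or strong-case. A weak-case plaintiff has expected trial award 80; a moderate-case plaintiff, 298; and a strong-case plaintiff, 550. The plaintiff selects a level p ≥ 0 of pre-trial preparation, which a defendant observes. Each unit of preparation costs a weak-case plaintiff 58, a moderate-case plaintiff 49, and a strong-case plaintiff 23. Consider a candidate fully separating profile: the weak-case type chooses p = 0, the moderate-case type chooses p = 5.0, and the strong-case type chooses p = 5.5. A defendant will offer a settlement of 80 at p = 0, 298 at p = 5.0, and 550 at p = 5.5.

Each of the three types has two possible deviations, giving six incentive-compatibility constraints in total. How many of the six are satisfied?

Weak-case (own payoff 80): to p=5.0 gives 298 − 58×5.0 = 8 → no gain ✓; to p=5.5 gives 550 − 58×5.5 = 231 → profitable ✗.
Moderate-case (own payoff 298 − 49×5.0 = 53): to p=0 gives 80 → profitable ✗; to p=5.5 gives 550 − 49×5.5 = 280.5 → profitable ✗.
Strong-case (own payoff 550 − 23×5.5 = 423.5): to p=0 gives 80 → no gain ✓; to p=5.0 gives 298 − 23×5.0 = 183 → no gain ✓.
3 of the 6 constraints hold; not an equilibrium.

3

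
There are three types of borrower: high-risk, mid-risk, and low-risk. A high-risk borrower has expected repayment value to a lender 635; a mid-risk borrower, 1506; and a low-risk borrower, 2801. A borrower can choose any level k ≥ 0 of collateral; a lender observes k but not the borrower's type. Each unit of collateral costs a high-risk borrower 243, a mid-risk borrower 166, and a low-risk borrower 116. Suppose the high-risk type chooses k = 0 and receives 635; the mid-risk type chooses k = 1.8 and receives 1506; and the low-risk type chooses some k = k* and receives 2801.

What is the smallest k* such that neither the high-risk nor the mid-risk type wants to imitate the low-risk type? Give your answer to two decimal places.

9.60

Mid-risk type (on-path payoff 1506 − 166×1.8 = 1207.2) won't mimic when 1207.2 ≥ 2801 − 166·k*, i.e. k* ≥ 9.60.
High-risk type (on-path payoff 635) won't mimic when 635 ≥ 2801 − 243·k*, i.e. k* ≥ 8.91.
Both must hold, so k* = max(8.91, 9.60) = 9.60. The mid-risk type's constraint binds.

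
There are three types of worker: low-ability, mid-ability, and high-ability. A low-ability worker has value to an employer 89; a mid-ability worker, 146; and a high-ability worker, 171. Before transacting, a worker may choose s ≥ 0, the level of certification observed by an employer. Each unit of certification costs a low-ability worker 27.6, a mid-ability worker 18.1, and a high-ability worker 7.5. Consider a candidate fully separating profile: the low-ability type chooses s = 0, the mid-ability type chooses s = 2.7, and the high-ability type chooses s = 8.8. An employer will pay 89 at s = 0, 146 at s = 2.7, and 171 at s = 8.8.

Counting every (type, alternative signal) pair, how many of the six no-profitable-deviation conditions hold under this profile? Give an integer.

Low-ability (own payoff 89): to s=2.7 gives 146 − 27.6×2.7 = 71.48 → no gain ✓; to s=8.8 gives 171 − 27.6×8.8 = -71.88 → no gain ✓.
Mid-ability (own payoff 146 − 18.1×2.7 = 97.13): to s=0 gives 89 → no gain ✓; to s=8.8 gives 171 − 18.1×8.8 = 11.72 → no gain ✓.
High-ability (own payoff 171 − 7.5×8.8 = 105): to s=0 gives 89 → no gain ✓; to s=2.7 gives 146 − 7.5×2.7 = 125.75 → profitable ✗.
5 of the 6 constraints hold; not an equilibrium.

5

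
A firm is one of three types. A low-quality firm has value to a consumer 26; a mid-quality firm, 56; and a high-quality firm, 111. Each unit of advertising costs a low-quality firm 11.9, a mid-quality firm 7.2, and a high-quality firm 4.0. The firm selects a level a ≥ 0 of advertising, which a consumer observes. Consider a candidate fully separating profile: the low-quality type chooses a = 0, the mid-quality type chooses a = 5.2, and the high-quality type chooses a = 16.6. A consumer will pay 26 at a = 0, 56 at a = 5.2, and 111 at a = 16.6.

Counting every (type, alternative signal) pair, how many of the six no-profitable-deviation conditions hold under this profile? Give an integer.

5

Low-quality (own payoff 26): to a=5.2 gives 56 − 11.9×5.2 = -5.88 → no gain ✓; to a=16.6 gives 111 − 11.9×16.6 = -86.54 → no gain ✓.
Mid-quality (own payoff 56 − 7.2×5.2 = 18.56): to a=0 gives 26 → profitable ✗; to a=16.6 gives 111 − 7.2×16.6 = -8.52 → no gain ✓.
High-quality (own payoff 111 − 4.0×16.6 = 44.6): to a=0 gives 26 → no gain ✓; to a=5.2 gives 56 − 4.0×5.2 = 35.2 → no gain ✓.
5 of the 6 constraints hold; not an equilibrium.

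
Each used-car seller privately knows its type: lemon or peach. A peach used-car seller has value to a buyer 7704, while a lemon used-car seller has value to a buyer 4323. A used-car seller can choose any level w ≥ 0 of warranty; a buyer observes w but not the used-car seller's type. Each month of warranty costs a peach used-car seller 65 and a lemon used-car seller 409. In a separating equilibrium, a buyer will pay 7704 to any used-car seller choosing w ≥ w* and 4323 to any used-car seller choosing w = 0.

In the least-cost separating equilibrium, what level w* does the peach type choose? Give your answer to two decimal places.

8.27

A lemon used-car seller choosing w = 0 receives 4323.
Imitating at w* instead would pay 7704 at cost 409·w*, netting 7704 − 409·w*.
Indifference: 4323 = 7704 − 409·w*, so w* = (7704 − 4323) / 409 ≈ 8.27.
At w* the lemon type's incentive constraint just binds; the peach type strictly prefers w* since its per-unit cost is lower.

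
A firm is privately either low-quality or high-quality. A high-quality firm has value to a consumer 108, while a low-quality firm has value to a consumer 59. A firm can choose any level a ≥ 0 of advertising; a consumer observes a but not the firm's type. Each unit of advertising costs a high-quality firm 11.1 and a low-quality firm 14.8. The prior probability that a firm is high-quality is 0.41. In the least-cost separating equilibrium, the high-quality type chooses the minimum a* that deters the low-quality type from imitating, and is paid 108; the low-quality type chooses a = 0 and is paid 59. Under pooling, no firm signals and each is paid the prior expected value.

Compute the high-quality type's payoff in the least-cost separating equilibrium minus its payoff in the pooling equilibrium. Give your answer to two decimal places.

-7.84

Least-cost separating signal: a* solves 59 = 108 − 14.8·a*, so a* = (108 − 59)/14.8 ≈ 3.3108.
High-quality type's separating payoff: 108 − 11.1 × a* = 108 − 11.1 × (108 − 59)/14.8 = 108 − 543.9/14.8 = 71.25.
Pooling payoff: 0.41 × 108 + 0.59 × 59 = 79.09.
Difference: 71.25 − 79.09 = -7.84.
The high-quality type would prefer the pooling outcome.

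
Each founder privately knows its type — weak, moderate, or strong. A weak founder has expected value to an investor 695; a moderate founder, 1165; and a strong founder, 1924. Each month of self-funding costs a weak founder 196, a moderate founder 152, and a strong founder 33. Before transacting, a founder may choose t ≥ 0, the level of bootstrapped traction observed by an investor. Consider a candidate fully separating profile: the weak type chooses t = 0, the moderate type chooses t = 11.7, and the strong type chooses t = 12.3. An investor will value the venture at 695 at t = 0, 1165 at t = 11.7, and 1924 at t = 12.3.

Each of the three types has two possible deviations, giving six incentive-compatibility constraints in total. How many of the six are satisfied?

Weak (own payoff 695): to t=11.7 gives 1165 − 196×11.7 = -1128.2 → no gain ✓; to t=12.3 gives 1924 − 196×12.3 = -486.8 → no gain ✓.
Strong (own payoff 1924 − 33×12.3 = 1518.1): to t=0 gives 695 → no gain ✓; to t=11.7 gives 1165 − 33×11.7 = 778.9 → no gain ✓.
Moderate (own payoff 1165 − 152×11.7 = -613.4): to t=0 gives 695 → profitable ✗; to t=12.3 gives 1924 − 152×12.3 = 54.4 → profitable ✗.
4 of the 6 constraints hold; not an equilibrium.

4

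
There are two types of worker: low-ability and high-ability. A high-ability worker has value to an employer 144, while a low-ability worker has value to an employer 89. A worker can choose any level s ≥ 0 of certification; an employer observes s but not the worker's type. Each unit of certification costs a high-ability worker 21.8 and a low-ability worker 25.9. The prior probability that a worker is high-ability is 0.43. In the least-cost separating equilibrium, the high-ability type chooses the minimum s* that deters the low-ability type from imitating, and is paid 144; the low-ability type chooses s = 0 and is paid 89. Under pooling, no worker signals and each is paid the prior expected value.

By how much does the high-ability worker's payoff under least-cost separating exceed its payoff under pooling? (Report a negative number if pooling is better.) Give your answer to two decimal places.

-14.94

Least-cost separating signal: s* solves 89 = 144 − 25.9·s*, so s* = (144 − 89)/25.9 ≈ 2.1236.
High-ability type's separating payoff: 144 − 21.8 × s* = 144 − 21.8 × (144 − 89)/25.9 = 144 − 1199/25.9 ≈ 97.7066.
Pooling payoff: 0.43 × 144 + 0.57 × 89 = 112.65.
Difference: 97.7066 − 112.65 = -14.9434, i.e. -14.94 to two decimal places.
The high-ability type would prefer the pooling outcome.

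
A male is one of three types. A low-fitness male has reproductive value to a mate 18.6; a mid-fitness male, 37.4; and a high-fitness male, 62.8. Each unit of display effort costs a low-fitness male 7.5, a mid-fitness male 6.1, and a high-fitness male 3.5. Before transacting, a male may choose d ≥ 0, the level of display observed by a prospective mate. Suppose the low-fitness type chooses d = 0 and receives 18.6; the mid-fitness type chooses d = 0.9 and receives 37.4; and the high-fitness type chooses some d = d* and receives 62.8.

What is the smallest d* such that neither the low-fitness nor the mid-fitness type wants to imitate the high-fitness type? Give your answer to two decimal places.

5.89

Low-fitness type (on-path payoff 18.6) won't mimic when 18.6 ≥ 62.8 − 7.5·d*, i.e. d* ≥ 5.89.
Mid-fitness type (on-path payoff 37.4 − 6.1×0.9 = 31.91) won't mimic when 31.91 ≥ 62.8 − 6.1·d*, i.e. d* ≥ 5.06.
Both must hold, so d* = max(5.89, 5.06) = 5.89. The low-fitness type's constraint binds.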